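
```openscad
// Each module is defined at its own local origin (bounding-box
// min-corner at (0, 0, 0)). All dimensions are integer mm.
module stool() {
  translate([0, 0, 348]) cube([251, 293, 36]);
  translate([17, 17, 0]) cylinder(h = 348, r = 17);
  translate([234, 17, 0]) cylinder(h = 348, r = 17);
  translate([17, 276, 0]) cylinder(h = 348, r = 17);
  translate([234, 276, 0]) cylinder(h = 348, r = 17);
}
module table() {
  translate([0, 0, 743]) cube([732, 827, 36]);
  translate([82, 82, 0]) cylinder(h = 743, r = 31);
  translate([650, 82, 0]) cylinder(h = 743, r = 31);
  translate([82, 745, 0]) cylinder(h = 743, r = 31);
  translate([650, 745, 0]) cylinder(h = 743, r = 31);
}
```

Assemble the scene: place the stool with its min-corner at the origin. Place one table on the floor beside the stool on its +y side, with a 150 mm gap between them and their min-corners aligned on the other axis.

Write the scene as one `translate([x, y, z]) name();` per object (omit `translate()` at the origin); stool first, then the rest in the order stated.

stool();
translate([0, 443, 0]) table();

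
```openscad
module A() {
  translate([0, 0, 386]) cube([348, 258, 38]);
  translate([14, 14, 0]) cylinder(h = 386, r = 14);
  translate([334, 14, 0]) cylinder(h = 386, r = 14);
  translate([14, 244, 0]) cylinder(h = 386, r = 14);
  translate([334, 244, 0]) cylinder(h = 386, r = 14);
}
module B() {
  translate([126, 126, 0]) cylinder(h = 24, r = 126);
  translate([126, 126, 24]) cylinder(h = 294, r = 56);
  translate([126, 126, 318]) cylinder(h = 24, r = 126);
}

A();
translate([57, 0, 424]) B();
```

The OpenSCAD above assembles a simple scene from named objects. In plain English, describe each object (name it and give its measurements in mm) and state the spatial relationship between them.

A is a four-legged stool. The seat is a 348×258×38 mm slab whose top surface is at z = 424 mm; four round legs, each 28 mm in diameter, run from the floor (z = 0) to the underside of the seat, each leg's axis is inset half a diameter from the nearest pair of seat edges (so the leg's bounding box is flush with the corner).

B is a spool: two coaxial disc flanges of radius 126 mm and thickness 24 mm, joined by a core cylinder of radius 56 mm and height 294 mm. The lower flange rests on z = 0 and the three cylinders share a vertical axis.

The spool is on top of the stool.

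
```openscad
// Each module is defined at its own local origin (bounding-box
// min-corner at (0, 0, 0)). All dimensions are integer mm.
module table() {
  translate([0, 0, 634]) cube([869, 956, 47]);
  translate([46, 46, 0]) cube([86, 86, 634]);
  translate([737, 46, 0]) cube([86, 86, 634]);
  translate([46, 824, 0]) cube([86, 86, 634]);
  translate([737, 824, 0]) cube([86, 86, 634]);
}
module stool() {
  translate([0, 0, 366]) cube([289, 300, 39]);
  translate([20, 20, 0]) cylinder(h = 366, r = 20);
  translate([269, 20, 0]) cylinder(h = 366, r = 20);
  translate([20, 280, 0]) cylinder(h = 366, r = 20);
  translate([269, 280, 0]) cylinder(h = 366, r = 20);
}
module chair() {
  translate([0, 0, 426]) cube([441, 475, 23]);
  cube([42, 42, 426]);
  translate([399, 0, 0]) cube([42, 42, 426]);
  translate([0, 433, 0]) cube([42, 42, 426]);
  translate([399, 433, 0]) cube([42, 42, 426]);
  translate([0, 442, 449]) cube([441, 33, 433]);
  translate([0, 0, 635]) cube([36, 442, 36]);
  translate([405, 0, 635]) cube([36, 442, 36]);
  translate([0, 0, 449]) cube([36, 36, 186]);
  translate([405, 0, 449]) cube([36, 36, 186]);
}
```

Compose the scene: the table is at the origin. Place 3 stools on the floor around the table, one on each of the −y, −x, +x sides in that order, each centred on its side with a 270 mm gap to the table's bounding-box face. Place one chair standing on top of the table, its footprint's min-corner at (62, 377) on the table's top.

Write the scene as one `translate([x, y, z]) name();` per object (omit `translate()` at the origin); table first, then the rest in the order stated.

table();
translate([290, -570, 0]) stool();
translate([-559, 328, 0]) stool();
translate([1139, 328, 0]) stool();
translate([62, 377, 681]) chair();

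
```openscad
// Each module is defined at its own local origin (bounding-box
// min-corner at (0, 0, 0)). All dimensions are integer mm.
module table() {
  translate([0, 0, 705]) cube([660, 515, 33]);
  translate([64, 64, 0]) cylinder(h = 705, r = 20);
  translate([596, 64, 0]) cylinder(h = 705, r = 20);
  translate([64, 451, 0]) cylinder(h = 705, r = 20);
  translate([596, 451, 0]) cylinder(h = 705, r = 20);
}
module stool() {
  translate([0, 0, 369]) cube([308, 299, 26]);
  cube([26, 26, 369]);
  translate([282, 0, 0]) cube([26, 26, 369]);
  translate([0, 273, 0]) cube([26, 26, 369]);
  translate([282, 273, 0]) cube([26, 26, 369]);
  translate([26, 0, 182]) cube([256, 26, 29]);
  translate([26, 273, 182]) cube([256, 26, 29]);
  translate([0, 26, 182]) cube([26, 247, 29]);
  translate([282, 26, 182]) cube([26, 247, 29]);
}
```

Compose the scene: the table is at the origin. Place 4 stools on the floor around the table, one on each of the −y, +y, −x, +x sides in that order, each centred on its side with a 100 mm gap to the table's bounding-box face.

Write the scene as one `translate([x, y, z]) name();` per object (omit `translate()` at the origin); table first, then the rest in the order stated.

table();
translate([176, -399, 0]) stool();
translate([176, 615, 0]) stool();
translate([-408, 108, 0]) stool();
translate([760, 108, 0]) stool();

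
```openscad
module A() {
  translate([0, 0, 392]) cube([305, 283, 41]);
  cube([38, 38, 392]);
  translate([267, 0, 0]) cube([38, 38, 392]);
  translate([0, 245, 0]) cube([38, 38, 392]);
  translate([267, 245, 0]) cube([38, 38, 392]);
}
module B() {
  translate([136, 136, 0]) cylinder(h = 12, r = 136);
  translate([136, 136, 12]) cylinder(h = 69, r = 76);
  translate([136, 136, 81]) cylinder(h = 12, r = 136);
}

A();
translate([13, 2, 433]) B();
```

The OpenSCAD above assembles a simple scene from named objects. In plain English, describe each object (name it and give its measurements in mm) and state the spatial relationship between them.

A is a four-legged stool. The seat is 305×283 mm, 41 mm thick, top at z = 433 mm. It stands on four square legs, each 38×38 mm in cross-section, from z = 0 to the seat underside, each flush with a corner of the seat.

B is a spool: two coaxial disc flanges of radius 136 mm and thickness 12 mm, joined by a core cylinder of radius 76 mm and height 69 mm. The lower flange rests on z = 0 and the three cylinders share a vertical axis.

The spool is on top of the stool.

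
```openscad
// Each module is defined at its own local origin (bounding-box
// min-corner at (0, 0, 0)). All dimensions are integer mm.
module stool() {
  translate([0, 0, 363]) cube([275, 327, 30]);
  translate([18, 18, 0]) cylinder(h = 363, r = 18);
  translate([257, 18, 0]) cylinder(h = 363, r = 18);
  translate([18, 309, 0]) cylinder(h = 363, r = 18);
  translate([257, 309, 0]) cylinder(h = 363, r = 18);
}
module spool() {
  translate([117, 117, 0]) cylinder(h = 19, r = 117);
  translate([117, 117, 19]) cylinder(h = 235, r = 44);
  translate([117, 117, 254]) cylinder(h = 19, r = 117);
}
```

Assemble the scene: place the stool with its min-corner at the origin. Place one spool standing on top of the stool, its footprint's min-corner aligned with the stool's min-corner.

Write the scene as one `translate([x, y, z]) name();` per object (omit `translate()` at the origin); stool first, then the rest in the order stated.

stool();
translate([0, 0, 393]) spool();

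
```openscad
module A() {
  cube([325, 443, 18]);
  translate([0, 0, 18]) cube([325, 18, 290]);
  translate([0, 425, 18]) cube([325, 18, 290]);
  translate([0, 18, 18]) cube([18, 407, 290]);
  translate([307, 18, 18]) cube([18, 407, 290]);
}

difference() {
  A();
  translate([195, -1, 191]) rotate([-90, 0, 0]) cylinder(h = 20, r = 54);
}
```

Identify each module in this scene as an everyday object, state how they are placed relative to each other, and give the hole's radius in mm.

A is an open box. The open box has a circular hole through its front wall. The hole's radius is 54 mm.

The subtracted cylinder has r = 54 mm.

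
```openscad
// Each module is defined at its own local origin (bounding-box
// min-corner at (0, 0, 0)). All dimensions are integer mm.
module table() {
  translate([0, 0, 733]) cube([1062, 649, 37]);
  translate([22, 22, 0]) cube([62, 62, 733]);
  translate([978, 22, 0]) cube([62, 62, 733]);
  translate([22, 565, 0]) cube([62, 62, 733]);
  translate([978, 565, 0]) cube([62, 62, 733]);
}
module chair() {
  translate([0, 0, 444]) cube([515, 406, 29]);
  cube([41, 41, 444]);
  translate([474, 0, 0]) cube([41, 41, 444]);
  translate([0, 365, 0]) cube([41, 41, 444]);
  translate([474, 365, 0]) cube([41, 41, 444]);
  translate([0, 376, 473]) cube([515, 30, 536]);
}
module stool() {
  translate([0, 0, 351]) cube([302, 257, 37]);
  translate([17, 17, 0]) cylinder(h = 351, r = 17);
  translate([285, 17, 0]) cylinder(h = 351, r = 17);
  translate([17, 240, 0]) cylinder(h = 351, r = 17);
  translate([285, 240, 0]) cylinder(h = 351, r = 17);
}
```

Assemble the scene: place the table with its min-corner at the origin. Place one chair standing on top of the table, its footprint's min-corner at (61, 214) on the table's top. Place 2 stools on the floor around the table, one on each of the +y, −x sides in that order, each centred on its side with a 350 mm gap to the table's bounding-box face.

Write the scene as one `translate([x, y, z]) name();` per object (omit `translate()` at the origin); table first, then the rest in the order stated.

table();
translate([61, 214, 770]) chair();
translate([380, 999, 0]) stool();
translate([-652, 196, 0]) stool();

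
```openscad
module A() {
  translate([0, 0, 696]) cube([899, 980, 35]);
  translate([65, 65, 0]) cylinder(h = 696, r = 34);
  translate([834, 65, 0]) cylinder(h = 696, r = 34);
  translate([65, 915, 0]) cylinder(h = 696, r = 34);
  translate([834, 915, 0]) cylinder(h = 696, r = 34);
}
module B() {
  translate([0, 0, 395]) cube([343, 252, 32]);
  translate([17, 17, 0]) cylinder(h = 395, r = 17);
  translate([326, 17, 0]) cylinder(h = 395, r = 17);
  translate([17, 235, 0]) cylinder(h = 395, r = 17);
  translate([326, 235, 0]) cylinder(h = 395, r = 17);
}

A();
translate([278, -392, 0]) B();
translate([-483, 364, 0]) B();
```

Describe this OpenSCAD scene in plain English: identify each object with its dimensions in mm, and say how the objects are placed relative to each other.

A is a table: top 899 mm (x) × 980 mm (y), 35 mm thick, upper face at z = 731 mm, on four round legs of 68 mm diameter, each leg's bounding box inset 31 mm from the nearest pair of top edges, running from z = 0 to the bottom of the top.

B is a four-legged stool. The seat is 343×252 mm, 32 mm thick, top at z = 427 mm. It stands on four round legs, each 34 mm in diameter, from z = 0 to the seat underside, each leg's axis is inset half a diameter from the nearest pair of seat edges (so the leg's bounding box is flush with the corner).

Two stools sit around the table at the −y, −x sides.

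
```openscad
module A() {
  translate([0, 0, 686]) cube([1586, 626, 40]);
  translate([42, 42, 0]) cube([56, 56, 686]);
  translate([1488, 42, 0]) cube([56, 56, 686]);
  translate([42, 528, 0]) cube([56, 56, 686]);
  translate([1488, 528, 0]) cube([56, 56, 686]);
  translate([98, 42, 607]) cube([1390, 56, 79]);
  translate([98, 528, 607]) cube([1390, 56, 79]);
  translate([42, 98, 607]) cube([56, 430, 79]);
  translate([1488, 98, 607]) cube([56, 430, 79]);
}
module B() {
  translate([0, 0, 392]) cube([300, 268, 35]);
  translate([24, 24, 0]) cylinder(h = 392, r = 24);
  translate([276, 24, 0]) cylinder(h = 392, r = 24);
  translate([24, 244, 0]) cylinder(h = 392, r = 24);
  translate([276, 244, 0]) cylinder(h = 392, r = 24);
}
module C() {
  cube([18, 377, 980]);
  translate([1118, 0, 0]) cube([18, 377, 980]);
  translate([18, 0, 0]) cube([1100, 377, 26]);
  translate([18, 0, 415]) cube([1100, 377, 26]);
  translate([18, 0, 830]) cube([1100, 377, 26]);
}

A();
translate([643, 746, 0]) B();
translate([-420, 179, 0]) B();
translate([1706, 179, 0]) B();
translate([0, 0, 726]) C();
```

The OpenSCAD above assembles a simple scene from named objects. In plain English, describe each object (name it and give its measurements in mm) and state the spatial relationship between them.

A is a table with a 1586×626 mm rectangular top, 40 mm thick, top surface at z = 726 mm, supported by four 56×56 mm square legs, each inset 42 mm from the nearest pair of top edges, running from the floor. Four apron rails, 56 mm thick and 79 mm tall, run between adjacent legs with their top edges flush with the underside of the top and their outer faces flush with the legs' outer faces.

B is a simple wooden stool: a rectangular seat 300 mm (x) by 268 mm (y), 35 mm thick, top face at z = 427 mm, on four round legs, each 48 mm in diameter. The legs rest on z = 0, each leg's axis is inset half a diameter from the nearest pair of seat edges (so the leg's bounding box is flush with the corner).

C is an open bookshelf. Two side panels, each 18 mm thick, 377 mm deep and 980 mm tall, stand 1136 mm apart (outside-to-outside). Between them sit 3 shelves, each 26 mm thick and 377 mm deep, spanning the full gap between the sides. The bottom shelf rests on the floor (its underside at z = 0) and the clear gap between one shelf's top and the next shelf's underside is 389 mm.

Three stools sit around the table at the +y, −x, +x sides. The bookshelf is on top of the table.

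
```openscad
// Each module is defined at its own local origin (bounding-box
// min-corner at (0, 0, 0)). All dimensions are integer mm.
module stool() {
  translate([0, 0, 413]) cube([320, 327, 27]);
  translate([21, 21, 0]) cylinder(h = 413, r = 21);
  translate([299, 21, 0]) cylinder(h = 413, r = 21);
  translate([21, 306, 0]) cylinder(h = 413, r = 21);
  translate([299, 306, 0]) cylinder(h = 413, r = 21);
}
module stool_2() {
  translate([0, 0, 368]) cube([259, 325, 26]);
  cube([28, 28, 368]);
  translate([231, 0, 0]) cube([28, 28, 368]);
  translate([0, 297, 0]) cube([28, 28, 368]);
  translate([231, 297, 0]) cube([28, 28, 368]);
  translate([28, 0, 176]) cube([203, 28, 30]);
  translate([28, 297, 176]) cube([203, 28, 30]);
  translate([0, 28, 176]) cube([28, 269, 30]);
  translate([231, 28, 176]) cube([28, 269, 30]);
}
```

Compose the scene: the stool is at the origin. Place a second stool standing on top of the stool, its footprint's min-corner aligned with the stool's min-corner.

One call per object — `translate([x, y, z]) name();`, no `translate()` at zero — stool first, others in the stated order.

stool();
translate([0, 0, 440]) stool_2();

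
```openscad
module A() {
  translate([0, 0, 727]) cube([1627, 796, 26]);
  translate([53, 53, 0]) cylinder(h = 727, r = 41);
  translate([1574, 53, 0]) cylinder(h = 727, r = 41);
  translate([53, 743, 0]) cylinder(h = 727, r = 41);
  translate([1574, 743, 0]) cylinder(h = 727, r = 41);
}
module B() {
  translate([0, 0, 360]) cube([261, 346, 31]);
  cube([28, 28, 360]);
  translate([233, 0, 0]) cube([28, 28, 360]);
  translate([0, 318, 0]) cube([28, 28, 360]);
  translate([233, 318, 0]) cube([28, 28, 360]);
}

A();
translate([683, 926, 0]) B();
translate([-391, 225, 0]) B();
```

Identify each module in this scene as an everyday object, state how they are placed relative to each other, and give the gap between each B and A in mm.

A is a table. B is a stool. Two stools sit around the table at the +y, −x sides. The gap between each stool and the table is 130 mm.

Each stool's nearest face is 130 mm from the table's bounding box.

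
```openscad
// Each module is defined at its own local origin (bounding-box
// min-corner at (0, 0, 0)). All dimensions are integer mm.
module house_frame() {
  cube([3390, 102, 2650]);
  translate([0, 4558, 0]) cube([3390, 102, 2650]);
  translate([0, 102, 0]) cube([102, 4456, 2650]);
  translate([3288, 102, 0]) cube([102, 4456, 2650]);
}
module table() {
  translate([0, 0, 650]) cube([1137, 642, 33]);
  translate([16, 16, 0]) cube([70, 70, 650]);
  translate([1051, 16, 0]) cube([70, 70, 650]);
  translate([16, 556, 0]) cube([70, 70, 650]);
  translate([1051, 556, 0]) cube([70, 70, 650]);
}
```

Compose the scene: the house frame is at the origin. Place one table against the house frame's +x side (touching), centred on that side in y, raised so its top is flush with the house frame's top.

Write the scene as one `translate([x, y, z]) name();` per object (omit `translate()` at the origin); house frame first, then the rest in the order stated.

house_frame();
translate([3390, 2009, 1967]) table();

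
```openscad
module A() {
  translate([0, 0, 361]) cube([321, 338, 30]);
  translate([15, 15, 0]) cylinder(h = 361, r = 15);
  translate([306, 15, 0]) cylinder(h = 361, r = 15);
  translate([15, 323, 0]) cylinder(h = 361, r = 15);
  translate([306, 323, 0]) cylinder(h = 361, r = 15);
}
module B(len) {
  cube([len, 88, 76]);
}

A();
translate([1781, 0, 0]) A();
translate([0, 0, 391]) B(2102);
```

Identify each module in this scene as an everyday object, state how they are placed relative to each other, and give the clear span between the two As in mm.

A is a stool. B is a beam. A beam spans the tops of two stools. The clear span between the two stools is 1460 mm.

Second stool starts at x = 1781; first ends at x = 321; clear span = 1781 − 321 = 1460 mm.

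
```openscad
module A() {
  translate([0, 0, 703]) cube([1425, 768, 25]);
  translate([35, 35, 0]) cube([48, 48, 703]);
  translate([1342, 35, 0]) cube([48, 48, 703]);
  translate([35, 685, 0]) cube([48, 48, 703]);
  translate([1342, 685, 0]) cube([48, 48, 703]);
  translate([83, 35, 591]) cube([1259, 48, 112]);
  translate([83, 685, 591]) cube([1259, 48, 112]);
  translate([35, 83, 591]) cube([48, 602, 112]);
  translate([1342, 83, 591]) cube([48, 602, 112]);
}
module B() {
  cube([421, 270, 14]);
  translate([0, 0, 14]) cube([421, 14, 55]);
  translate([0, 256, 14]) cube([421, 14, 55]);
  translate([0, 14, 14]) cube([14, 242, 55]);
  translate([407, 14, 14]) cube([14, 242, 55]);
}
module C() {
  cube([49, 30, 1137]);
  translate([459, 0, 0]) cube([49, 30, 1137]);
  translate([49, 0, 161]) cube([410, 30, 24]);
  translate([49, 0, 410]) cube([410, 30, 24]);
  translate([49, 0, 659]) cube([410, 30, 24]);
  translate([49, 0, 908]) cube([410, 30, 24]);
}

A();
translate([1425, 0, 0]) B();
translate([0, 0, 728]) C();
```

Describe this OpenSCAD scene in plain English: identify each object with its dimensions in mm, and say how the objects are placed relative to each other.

A is a table: top 1425 mm (x) × 768 mm (y), 25 mm thick, upper face at z = 728 mm, on four 48×48 mm square legs, each inset 35 mm from the nearest pair of top edges, running from z = 0 to the bottom of the top. Four apron rails, 48 mm thick and 112 mm tall, run between adjacent legs with their top edges flush with the underside of the top and their outer faces flush with the legs' outer faces.

B is an open storage box with external size 421×270×69 mm and wall thickness 14 mm (the base is also 14 mm thick). The base covers the whole footprint; the four walls stand on the base, with the y-facing walls full-width and the x-facing walls fitting between their inner faces.

C is a wooden ladder with two side rails of 49×30 mm section and 1137 mm height, set 508 mm apart overall. Between them run 4 rectangular rungs (30 mm deep, 24 mm thick), front faces flush with the rails' −y face. The bottom of the first rung is 161 mm above the floor and each subsequent rung is 249 mm higher than the one below.

The open box is against the table's +x side, with their −y faces flush. The ladder is on top of the table.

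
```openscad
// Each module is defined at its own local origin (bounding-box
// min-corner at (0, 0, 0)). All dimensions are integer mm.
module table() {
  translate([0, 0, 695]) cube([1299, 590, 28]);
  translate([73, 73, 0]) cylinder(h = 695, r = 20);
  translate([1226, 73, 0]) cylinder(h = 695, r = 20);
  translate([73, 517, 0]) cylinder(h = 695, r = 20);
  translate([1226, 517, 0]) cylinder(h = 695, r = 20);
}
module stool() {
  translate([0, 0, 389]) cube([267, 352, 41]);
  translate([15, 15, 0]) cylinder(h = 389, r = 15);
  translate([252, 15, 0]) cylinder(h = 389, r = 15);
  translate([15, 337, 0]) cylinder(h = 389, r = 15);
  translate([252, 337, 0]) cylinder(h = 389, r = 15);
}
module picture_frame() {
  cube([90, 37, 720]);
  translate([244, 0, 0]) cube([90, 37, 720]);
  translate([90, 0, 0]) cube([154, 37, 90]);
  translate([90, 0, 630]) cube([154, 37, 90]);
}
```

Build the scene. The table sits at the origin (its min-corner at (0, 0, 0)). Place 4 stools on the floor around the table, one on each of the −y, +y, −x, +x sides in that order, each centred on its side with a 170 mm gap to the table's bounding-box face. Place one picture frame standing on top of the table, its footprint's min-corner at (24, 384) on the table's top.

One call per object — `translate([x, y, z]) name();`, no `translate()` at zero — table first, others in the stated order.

table();
translate([516, -522, 0]) stool();
translate([516, 760, 0]) stool();
translate([-437, 119, 0]) stool();
translate([1469, 119, 0]) stool();
translate([24, 384, 723]) picture_frame();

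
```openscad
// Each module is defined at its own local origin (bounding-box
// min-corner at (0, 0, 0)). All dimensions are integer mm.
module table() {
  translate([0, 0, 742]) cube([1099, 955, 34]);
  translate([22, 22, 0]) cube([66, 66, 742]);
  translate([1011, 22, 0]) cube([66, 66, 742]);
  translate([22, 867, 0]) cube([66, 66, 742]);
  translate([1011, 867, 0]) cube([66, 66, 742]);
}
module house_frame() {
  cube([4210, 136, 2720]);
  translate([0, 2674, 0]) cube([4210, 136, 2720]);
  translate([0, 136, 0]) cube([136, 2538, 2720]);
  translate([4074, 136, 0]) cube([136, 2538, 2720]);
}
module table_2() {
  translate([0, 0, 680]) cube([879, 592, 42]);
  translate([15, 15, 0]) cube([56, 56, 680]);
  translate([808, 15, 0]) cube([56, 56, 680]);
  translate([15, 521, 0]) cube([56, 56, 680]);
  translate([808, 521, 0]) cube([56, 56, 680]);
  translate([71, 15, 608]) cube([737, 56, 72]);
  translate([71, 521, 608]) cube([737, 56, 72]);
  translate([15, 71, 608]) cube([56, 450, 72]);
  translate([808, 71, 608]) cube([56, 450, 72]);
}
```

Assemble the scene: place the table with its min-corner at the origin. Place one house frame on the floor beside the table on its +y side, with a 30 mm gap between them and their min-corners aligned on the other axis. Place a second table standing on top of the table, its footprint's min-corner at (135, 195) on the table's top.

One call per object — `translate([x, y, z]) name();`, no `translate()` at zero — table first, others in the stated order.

table();
translate([0, 985, 0]) house_frame();
translate([135, 195, 776]) table_2();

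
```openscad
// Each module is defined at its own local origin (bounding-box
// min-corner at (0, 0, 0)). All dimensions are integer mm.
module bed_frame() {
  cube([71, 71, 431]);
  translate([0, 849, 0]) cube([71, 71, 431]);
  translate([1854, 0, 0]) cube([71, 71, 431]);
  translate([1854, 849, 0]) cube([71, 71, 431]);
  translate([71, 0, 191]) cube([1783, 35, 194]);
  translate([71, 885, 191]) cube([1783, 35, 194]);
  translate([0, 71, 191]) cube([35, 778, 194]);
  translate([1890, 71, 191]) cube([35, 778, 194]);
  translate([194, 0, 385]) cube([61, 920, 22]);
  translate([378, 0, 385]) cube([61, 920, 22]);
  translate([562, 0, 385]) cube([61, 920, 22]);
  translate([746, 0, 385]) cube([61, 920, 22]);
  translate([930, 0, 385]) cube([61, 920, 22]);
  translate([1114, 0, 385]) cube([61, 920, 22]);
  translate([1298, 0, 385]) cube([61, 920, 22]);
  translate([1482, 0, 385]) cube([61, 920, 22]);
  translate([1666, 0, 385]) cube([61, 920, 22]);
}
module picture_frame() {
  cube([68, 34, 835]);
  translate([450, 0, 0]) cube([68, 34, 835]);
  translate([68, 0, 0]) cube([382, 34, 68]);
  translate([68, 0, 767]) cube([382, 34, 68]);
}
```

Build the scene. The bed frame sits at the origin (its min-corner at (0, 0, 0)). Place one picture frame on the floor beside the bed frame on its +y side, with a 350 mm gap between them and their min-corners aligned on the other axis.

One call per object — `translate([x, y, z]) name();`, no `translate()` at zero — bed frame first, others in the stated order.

bed_frame();
translate([0, 1270, 0]) picture_frame();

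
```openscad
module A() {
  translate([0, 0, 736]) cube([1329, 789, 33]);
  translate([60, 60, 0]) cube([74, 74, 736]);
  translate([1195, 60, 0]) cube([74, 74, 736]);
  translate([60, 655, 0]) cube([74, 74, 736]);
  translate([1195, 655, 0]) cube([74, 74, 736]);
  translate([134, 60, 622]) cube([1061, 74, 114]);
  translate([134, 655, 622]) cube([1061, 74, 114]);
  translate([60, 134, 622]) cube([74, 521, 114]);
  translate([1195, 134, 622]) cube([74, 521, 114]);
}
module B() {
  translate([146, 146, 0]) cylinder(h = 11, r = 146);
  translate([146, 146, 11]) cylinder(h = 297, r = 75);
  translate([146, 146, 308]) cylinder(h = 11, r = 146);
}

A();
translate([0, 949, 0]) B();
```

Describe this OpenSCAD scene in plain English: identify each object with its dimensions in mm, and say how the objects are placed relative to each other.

A is a rectangular dining table. The top is 1329×789×33 mm with its upper surface at z = 769 mm. It stands on four 74×74 mm square legs, each inset 60 mm from the nearest pair of top edges, running from the floor to the underside of the top. Four apron rails, 74 mm thick and 114 mm tall, run between adjacent legs with their top edges flush with the underside of the top and their outer faces flush with the legs' outer faces.

B is a spool: two coaxial disc flanges of radius 146 mm and thickness 11 mm, joined by a core cylinder of radius 75 mm and height 297 mm. The lower flange rests on z = 0 and the three cylinders share a vertical axis.

The spool is on the floor beside the table on its +y side.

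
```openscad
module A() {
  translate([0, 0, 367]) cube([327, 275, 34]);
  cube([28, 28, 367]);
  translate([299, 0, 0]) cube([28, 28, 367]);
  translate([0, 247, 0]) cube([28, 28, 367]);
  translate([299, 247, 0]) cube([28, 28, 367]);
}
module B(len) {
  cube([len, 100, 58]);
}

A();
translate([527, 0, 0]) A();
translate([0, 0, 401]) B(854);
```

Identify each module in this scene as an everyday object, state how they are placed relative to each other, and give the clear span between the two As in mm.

A is a stool. B is a beam. A beam spans the tops of two stools. The clear span between the two stools is 200 mm.

Second stool starts at x = 527; first ends at x = 327; clear span = 527 − 327 = 200 mm.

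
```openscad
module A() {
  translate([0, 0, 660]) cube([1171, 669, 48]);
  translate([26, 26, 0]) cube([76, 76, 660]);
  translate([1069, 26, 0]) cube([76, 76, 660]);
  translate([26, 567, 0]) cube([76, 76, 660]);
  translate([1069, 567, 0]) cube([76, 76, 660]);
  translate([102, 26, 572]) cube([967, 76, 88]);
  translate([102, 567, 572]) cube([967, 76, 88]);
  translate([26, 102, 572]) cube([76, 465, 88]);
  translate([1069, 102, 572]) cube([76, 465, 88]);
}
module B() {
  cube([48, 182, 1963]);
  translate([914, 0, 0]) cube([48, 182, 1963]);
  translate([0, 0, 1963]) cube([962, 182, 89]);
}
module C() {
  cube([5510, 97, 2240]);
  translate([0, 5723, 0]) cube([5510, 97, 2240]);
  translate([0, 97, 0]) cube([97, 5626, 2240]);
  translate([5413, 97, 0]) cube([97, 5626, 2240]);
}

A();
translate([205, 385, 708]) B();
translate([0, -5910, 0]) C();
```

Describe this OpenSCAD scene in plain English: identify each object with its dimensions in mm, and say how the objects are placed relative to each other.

A is a table: top 1171 mm (x) × 669 mm (y), 48 mm thick, upper face at z = 708 mm, on four 76×76 mm square legs, each inset 26 mm from the nearest pair of top edges, running from z = 0 to the bottom of the top. Four apron rails, 76 mm thick and 88 mm tall, run between adjacent legs with their top edges flush with the underside of the top and their outer faces flush with the legs' outer faces.

B is a door frame. The clear opening is 866 mm wide and 1963 mm high. Two 48 mm wide jambs, 182 mm deep, stand either side of the opening from the floor to the top of the opening. A 89 mm thick head sits across the top of both jambs, spanning the full outside width of the frame.

C is the wall frame of a small rectangular building: four walls, each 2240 mm tall and 97 mm thick, enclosing a footprint 5510 mm (x) by 5820 mm (y) outside-to-outside, with no floor or roof. The front and back walls (the −y and +y sides) span the full width; the two side walls fit between them.

The door frame is on top of the table. The house frame is on the floor beside the table on its −y side.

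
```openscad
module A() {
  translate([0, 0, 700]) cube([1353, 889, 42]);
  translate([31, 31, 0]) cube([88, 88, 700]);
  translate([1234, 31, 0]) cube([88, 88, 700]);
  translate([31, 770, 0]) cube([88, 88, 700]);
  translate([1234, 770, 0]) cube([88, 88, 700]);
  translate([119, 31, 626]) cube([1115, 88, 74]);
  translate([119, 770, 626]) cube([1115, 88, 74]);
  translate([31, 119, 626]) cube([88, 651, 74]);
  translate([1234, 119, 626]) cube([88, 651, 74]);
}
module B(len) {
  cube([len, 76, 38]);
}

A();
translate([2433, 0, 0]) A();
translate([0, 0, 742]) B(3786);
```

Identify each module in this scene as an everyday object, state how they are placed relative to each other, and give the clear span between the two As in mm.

Second table starts at x = 2433; first ends at x = 1353; clear span = 2433 − 1353 = 1080 mm.

A is a table. B is a beam. A beam spans the tops of two tables. The clear span between the two tables is 1080 mm.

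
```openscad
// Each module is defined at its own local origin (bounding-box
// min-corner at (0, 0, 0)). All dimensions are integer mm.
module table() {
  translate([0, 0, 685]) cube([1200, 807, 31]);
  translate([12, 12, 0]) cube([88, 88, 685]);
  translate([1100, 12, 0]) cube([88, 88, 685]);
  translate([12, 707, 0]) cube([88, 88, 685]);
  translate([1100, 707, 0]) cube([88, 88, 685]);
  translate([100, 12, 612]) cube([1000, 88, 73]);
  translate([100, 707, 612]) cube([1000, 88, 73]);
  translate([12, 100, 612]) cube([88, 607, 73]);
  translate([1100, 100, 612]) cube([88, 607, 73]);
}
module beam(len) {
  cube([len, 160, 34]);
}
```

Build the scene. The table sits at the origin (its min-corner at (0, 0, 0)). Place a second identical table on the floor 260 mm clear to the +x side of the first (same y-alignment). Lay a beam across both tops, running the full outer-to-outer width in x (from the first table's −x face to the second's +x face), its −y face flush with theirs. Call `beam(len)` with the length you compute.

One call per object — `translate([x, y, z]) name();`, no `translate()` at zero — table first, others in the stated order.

table();
translate([1460, 0, 0]) table();
translate([0, 0, 716]) beam(2660);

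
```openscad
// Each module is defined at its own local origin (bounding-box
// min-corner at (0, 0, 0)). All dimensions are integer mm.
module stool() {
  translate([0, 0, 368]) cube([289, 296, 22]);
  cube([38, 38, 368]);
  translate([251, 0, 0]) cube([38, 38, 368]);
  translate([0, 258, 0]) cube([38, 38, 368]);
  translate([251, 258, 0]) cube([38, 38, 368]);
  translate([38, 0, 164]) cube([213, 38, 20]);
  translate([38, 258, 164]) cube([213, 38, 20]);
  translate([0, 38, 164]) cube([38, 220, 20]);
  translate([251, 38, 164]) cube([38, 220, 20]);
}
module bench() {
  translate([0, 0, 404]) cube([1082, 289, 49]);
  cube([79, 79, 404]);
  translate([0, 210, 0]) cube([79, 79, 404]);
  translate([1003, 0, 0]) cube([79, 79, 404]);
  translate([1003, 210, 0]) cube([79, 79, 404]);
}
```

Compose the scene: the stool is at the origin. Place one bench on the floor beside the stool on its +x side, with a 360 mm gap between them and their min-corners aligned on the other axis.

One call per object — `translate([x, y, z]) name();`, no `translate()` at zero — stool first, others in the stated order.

stool();
translate([649, 0, 0]) bench();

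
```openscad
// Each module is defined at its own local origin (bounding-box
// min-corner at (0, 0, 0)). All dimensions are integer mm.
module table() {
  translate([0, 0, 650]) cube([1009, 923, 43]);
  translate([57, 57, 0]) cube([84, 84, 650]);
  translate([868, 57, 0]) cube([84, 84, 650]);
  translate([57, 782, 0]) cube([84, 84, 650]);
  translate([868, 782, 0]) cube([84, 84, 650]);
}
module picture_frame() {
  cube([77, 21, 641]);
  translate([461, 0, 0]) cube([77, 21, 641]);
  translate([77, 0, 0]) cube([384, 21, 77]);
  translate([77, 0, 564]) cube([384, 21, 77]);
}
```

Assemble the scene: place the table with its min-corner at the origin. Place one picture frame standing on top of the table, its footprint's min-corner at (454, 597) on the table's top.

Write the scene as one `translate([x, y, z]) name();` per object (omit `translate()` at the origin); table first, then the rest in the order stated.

table();
translate([454, 597, 693]) picture_frame();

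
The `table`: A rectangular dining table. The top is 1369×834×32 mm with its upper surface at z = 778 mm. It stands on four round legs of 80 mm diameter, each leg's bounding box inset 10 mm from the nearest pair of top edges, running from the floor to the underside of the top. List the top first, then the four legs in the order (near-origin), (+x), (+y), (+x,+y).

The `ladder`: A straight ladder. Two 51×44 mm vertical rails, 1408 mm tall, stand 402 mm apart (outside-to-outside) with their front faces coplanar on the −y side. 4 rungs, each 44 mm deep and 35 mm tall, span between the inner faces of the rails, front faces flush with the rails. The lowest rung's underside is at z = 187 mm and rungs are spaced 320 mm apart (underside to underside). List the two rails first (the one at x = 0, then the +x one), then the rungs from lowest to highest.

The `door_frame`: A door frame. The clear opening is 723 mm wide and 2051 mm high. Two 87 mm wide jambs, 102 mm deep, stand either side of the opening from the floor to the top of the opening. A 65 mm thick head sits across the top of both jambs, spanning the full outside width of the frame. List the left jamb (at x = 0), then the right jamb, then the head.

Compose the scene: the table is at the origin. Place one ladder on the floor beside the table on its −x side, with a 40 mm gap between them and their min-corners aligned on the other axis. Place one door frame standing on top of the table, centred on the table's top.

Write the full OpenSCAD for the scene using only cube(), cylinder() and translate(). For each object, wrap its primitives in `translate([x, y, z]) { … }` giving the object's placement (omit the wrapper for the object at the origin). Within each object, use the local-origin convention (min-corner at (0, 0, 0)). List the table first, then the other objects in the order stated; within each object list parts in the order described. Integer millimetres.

translate([0, 0, 746]) cube([1369, 834, 32]);
translate([50, 50, 0]) cylinder(h = 746, r = 40);
translate([1319, 50, 0]) cylinder(h = 746, r = 40);
translate([50, 784, 0]) cylinder(h = 746, r = 40);
translate([1319, 784, 0]) cylinder(h = 746, r = 40);
translate([-442, 0, 0]) {
  cube([51, 44, 1408]);
  translate([351, 0, 0]) cube([51, 44, 1408]);
  translate([51, 0, 187]) cube([300, 44, 35]);
  translate([51, 0, 507]) cube([300, 44, 35]);
  translate([51, 0, 827]) cube([300, 44, 35]);
  translate([51, 0, 1147]) cube([300, 44, 35]);
}
translate([236, 366, 778]) {
  cube([87, 102, 2051]);
  translate([810, 0, 0]) cube([87, 102, 2051]);
  translate([0, 0, 2051]) cube([897, 102, 65]);
}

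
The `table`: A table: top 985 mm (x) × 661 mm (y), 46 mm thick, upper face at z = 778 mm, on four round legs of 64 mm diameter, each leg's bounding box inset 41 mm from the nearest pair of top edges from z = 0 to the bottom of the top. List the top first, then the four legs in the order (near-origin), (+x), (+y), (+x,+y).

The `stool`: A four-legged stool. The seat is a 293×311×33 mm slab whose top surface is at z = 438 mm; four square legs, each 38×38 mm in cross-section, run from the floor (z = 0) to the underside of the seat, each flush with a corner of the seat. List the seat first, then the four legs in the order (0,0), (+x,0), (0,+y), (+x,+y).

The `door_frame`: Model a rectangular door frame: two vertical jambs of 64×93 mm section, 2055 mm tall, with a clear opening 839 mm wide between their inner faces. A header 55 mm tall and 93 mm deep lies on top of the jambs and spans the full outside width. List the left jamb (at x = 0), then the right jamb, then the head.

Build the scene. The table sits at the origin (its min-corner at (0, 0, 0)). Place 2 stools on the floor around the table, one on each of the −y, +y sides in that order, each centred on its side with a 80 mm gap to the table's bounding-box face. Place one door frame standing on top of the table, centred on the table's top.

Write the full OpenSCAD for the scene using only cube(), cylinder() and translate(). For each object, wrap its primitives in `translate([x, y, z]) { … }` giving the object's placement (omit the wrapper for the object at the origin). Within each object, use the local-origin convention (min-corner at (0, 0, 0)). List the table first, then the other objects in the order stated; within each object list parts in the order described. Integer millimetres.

translate([0, 0, 732]) cube([985, 661, 46]);
translate([73, 73, 0]) cylinder(h = 732, r = 32);
translate([912, 73, 0]) cylinder(h = 732, r = 32);
translate([73, 588, 0]) cylinder(h = 732, r = 32);
translate([912, 588, 0]) cylinder(h = 732, r = 32);
translate([346, -391, 0]) {
  translate([0, 0, 405]) cube([293, 311, 33]);
  cube([38, 38, 405]);
  translate([255, 0, 0]) cube([38, 38, 405]);
  translate([0, 273, 0]) cube([38, 38, 405]);
  translate([255, 273, 0]) cube([38, 38, 405]);
}
translate([346, 741, 0]) {
  translate([0, 0, 405]) cube([293, 311, 33]);
  cube([38, 38, 405]);
  translate([255, 0, 0]) cube([38, 38, 405]);
  translate([0, 273, 0]) cube([38, 38, 405]);
  translate([255, 273, 0]) cube([38, 38, 405]);
}
translate([9, 284, 778]) {
  cube([64, 93, 2055]);
  translate([903, 0, 0]) cube([64, 93, 2055]);
  translate([0, 0, 2055]) cube([967, 93, 55]);
}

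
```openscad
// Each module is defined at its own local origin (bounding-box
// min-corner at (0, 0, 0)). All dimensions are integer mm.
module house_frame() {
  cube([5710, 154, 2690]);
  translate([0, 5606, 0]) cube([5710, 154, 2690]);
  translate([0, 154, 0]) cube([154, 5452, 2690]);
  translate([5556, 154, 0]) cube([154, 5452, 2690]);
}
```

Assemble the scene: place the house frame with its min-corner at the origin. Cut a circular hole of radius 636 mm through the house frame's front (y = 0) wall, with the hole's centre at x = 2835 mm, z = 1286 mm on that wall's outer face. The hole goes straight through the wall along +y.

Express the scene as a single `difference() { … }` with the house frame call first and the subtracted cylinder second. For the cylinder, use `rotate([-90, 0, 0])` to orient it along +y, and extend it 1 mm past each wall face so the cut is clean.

difference() {
  house_frame();
  translate([2835, -1, 1286]) rotate([-90, 0, 0]) cylinder(h = 156, r = 636);
}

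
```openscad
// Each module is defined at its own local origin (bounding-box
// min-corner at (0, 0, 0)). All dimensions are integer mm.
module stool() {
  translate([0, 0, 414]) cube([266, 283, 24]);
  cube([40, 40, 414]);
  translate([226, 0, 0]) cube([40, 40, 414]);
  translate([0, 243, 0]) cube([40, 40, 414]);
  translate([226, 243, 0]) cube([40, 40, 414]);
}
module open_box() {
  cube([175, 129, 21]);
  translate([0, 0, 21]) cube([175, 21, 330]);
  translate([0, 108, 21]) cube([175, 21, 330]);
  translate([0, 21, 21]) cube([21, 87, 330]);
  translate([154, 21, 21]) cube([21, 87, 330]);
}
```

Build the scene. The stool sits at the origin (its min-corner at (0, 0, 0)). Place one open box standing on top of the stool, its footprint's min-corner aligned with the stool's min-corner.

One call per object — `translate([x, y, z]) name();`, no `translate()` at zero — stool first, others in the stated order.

stool();
translate([0, 0, 438]) open_box();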